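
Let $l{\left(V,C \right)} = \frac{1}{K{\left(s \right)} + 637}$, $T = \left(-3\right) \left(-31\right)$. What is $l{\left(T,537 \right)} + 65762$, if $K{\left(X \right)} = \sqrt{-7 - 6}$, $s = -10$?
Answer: $\frac{2052695117}{31214} - \frac{i \sqrt{13}}{405782} \approx 65762.0 - 8.8854 \cdot 10^{-6} i$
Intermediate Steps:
$T = 93$
$K{\left(X \right)} = i \sqrt{13}$ ($K{\left(X \right)} = \sqrt{-13} = i \sqrt{13}$)
$l{\left(V,C \right)} = \frac{1}{637 + i \sqrt{13}}$ ($l{\left(V,C \right)} = \frac{1}{i \sqrt{13} + 637} = \frac{1}{637 + i \sqrt{13}}$)
$l{\left(T,537 \right)} + 65762 = \left(\frac{49}{31214} - \frac{i \sqrt{13}}{405782}\right) + 65762 = \frac{2052695117}{31214} - \frac{i \sqrt{13}}{405782}$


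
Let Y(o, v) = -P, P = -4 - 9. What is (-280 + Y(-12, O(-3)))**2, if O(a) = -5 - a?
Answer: 71289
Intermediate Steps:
P = -13
Y(o, v) = 13 (Y(o, v) = -1*(-13) = 13)
(-280 + Y(-12, O(-3)))**2 = (-280 + 13)**2 = (-267)**2 = 71289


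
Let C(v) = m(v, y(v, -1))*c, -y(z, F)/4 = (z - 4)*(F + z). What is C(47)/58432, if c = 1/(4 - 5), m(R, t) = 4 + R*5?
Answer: -239/58432 ≈ -0.0040902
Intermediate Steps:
y(z, F) = -4*(-4 + z)*(F + z) (y(z, F) = -4*(z - 4)*(F + z) = -4*(-4 + z)*(F + z))
m(R, t) = 4 + 5*R
c = -1 (c = 1/(-1) = -1)
C(v) = -4 - 5*v (C(v) = (4 + 5*v)*(-1) = -4 - 5*v)
C(47)/58432 = (-4 - 5*47)/58432 = (-4 - 235)*(1/58432) = -239*1/58432 = -239/58432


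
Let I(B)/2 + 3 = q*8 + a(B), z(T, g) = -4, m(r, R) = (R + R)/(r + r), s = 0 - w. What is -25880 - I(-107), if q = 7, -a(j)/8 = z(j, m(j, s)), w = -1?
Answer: -26050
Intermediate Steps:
s = 1 (s = 0 - 1*(-1) = 0 + 1 = 1)
m(r, R) = R/r (m(r, R) = (2*R)/((2*r)) = (2*R)*(1/(2*r)) = R/r)
a(j) = 32 (a(j) = -8*(-4) = 32)
I(B) = 170 (I(B) = -6 + 2*(7*8 + 32) = -6 + 2*(56 + 32) = -6 + 2*88 = -6 + 176 = 170)
-25880 - I(-107) = -25880 - 1*170 = -25880 - 170 = -26050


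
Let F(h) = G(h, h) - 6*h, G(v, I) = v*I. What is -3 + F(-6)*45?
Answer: 3237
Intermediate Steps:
G(v, I) = I*v
F(h) = h**2 - 6*h (F(h) = h*h - 6*h = h**2 - 6*h)
-3 + F(-6)*45 = -3 - 6*(-6 - 6)*45 = -3 - 6*(-12)*45 = -3 + 72*45 = -3 + 3240 = 3237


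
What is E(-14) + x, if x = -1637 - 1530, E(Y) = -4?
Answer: -3171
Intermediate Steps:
x = -3167
E(-14) + x = -4 - 3167 = -3171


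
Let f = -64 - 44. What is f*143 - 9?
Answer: -15453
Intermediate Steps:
f = -108
f*143 - 9 = -108*143 - 9 = -15444 - 9 = -15453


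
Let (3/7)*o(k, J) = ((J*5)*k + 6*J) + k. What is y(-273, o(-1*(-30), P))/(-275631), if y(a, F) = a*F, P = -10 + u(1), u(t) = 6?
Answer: -126126/91877 ≈ -1.3728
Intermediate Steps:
P = -4 (P = -10 + 6 = -4)
o(k, J) = 14*J + 7*k/3 + 35*J*k/3 (o(k, J) = 7*(((J*5)*k + 6*J) + k)/3 = 7*(((5*J)*k + 6*J) + k)/3 = 7*((5*J*k + 6*J) + k)/3 = 7*((6*J + 5*J*k) + k)/3 = 7*(k + 6*J + 5*J*k)/3 = 14*J + 7*k/3 + 35*J*k/3)
y(a, F) = F*a
y(-273, o(-1*(-30), P))/(-275631) = ((14*(-4) + 7*(-1*(-30))/3 + (35/3)*(-4)*(-1*(-30)))*(-273))/(-275631) = ((-56 + (7/3)*30 + (35/3)*(-4)*30)*(-273))*(-1/275631) = ((-56 + 70 - 1400)*(-273))*(-1/275631) = -1386*(-273)*(-1/275631) = 378378*(-1/275631) = -126126/91877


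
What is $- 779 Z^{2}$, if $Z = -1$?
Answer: $-779$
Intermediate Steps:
$- 779 Z^{2} = - 779 \left(-1\right)^{2} = \left(-779\right) 1 = -779$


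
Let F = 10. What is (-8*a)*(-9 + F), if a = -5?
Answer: 40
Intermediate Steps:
(-8*a)*(-9 + F) = (-8*(-5))*(-9 + 10) = 40*1 = 40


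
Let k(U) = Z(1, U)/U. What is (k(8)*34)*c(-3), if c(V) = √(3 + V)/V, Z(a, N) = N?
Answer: 0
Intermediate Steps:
k(U) = 1 (k(U) = U/U = 1)
c(V) = √(3 + V)/V
(k(8)*34)*c(-3) = (1*34)*(√(3 - 3)/(-3)) = 34*(-√0/3) = 34*(-⅓*0) = 34*0 = 0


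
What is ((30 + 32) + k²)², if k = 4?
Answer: 6084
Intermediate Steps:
((30 + 32) + k²)² = ((30 + 32) + 4²)² = (62 + 16)² = 78² = 6084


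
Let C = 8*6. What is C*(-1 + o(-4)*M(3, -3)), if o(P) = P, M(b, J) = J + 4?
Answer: -240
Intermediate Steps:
M(b, J) = 4 + J
C = 48
C*(-1 + o(-4)*M(3, -3)) = 48*(-1 - 4*(4 - 3)) = 48*(-1 - 4*1) = 48*(-1 - 4) = 48*(-5) = -240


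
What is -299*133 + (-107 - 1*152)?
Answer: -40026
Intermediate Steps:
-299*133 + (-107 - 1*152) = -39767 + (-107 - 152) = -39767 - 259 = -40026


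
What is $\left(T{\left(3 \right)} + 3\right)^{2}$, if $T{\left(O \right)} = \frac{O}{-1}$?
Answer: $0$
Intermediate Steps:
$T{\left(O \right)} = - O$ ($T{\left(O \right)} = O \left(-1\right) = - O$)
$\left(T{\left(3 \right)} + 3\right)^{2} = \left(\left(-1\right) 3 + 3\right)^{2} = \left(-3 + 3\right)^{2} = 0^{2} = 0$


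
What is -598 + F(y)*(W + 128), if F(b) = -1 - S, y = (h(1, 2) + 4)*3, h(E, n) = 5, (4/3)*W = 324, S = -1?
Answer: -598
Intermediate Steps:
W = 243 (W = (¾)*324 = 243)
y = 27 (y = (5 + 4)*3 = 9*3 = 27)
F(b) = 0 (F(b) = -1 - 1*(-1) = -1 + 1 = 0)
-598 + F(y)*(W + 128) = -598 + 0*(243 + 128) = -598 + 0*371 = -598 + 0 = -598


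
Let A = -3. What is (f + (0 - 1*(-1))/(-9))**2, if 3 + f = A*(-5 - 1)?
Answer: 17956/81 ≈ 221.68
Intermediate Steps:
f = 15 (f = -3 - 3*(-5 - 1) = -3 - 3*(-6) = -3 + 18 = 15)
(f + (0 - 1*(-1))/(-9))**2 = (15 + (0 - 1*(-1))/(-9))**2 = (15 + (0 + 1)*(-1/9))**2 = (15 + 1*(-1/9))**2 = (15 - 1/9)**2 = (134/9)**2 = 17956/81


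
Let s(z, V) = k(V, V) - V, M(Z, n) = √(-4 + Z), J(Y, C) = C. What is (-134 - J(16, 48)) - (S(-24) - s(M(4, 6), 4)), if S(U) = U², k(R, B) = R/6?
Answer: -2284/3 ≈ -761.33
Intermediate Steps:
k(R, B) = R/6 (k(R, B) = R*(⅙) = R/6)
s(z, V) = -5*V/6 (s(z, V) = V/6 - V = -5*V/6)
(-134 - J(16, 48)) - (S(-24) - s(M(4, 6), 4)) = (-134 - 1*48) - ((-24)² - (-5)*4/6) = (-134 - 48) - (576 - 1*(-10/3)) = -182 - (576 + 10/3) = -182 - 1*1738/3 = -182 - 1738/3 = -2284/3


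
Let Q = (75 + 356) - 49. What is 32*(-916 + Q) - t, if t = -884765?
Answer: 867677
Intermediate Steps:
Q = 382 (Q = 431 - 49 = 382)
32*(-916 + Q) - t = 32*(-916 + 382) - 1*(-884765) = 32*(-534) + 884765 = -17088 + 884765 = 867677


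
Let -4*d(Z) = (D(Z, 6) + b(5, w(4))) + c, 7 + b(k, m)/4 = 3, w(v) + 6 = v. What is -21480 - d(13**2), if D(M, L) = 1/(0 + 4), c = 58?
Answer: -343511/16 ≈ -21469.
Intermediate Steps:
D(M, L) = 1/4
w(v) = -6 + v
b(k, m) = -16 (b(k, m) = -28 + 4*3 = -28 + 12 = -16)
d(Z) = -169/16 (d(Z) = -((1/4 - 16) + 58)/4 = -(-63/4 + 58)/4 = -1/4*169/4 = -169/16)
-21480 - d(13**2) = -21480 - 1*(-169/16) = -21480 + 169/16 = -343511/16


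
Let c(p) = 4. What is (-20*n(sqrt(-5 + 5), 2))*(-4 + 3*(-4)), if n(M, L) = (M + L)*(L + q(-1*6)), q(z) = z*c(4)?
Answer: -14080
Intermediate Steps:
q(z) = 4*z (q(z) = z*4 = 4*z)
n(M, L) = (-24 + L)*(L + M) (n(M, L) = (M + L)*(L + 4*(-1*6)) = (L + M)*(L + 4*(-6)) = (L + M)*(L - 24) = (L + M)*(-24 + L) = (-24 + L)*(L + M))
(-20*n(sqrt(-5 + 5), 2))*(-4 + 3*(-4)) = (-20*(2**2 - 24*2 - 24*sqrt(-5 + 5) + 2*sqrt(-5 + 5)))*(-4 + 3*(-4)) = (-20*(4 - 48 - 24*sqrt(0) + 2*sqrt(0)))*(-4 - 12) = -20*(4 - 48 - 24*0 + 2*0)*(-16) = -20*(4 - 48 + 0 + 0)*(-16) = -20*(-44)*(-16) = 880*(-16) = -14080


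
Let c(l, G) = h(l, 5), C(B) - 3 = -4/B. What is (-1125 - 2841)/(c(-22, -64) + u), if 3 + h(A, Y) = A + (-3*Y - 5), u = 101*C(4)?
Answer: -3966/157 ≈ -25.261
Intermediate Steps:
C(B) = 3 - 4/B
u = 202 (u = 101*(3 - 4/4) = 101*(3 - 4*1/4) = 101*(3 - 1) = 101*2 = 202)
h(A, Y) = -8 + A - 3*Y (h(A, Y) = -3 + (A + (-3*Y - 5)) = -3 + (A + (-5 - 3*Y)) = -3 + (-5 + A - 3*Y) = -8 + A - 3*Y)
c(l, G) = -23 + l (c(l, G) = -8 + l - 3*5 = -8 + l - 15 = -23 + l)
(-1125 - 2841)/(c(-22, -64) + u) = (-1125 - 2841)/((-23 - 22) + 202) = -3966/(-45 + 202) = -3966/157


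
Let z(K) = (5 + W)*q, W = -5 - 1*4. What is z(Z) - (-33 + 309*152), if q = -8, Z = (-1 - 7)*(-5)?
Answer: -46903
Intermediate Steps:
W = -9 (W = -5 - 4 = -9)
Z = 40 (Z = -8*(-5) = 40)
z(K) = 32 (z(K) = (5 - 9)*(-8) = -4*(-8) = 32)
z(Z) - (-33 + 309*152) = 32 - (-33 + 309*152) = 32 - (-33 + 46968) = 32 - 1*46935 = 32 - 46935 = -46903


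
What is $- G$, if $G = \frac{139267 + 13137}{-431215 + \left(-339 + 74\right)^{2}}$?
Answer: $\frac{10886}{25785} \approx 0.42218$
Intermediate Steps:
$G = - \frac{10886}{25785}$ ($G = \frac{152404}{-431215 + \left(-265\right)^{2}} = \frac{152404}{-431215 + 70225} = \frac{152404}{-360990} = 152404 \left(- \frac{1}{360990}\right) = - \frac{10886}{25785} \approx -0.42218$)
$- G = \left(-1\right) \left(- \frac{10886}{25785}\right) = \frac{10886}{25785}$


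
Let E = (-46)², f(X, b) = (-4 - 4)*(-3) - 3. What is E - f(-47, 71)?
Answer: 2095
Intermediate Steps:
f(X, b) = 21 (f(X, b) = -8*(-3) - 3 = 24 - 3 = 21)
E = 2116
E - f(-47, 71) = 2116 - 1*21 = 2116 - 21 = 2095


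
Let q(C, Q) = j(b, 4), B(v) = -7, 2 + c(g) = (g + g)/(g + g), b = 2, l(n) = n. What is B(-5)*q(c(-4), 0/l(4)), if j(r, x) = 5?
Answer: -35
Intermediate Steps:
c(g) = -1 (c(g) = -2 + (g + g)/(g + g) = -2 + (2*g)/((2*g)) = -2 + (2*g)*(1/(2*g)) = -2 + 1 = -1)
q(C, Q) = 5
B(-5)*q(c(-4), 0/l(4)) = -7*5 = -35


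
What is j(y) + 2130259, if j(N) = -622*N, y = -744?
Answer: 2593027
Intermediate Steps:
j(y) + 2130259 = -622*(-744) + 2130259 = 462768 + 2130259 = 2593027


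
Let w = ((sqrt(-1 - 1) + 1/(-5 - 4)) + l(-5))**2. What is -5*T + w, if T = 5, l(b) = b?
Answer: -71/81 - 92*I*sqrt(2)/9 ≈ -0.87654 - 14.456*I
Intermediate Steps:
w = (-46/9 + I*sqrt(2))**2 (w = ((sqrt(-1 - 1) + 1/(-5 - 4)) - 5)**2 = ((sqrt(-2) + 1/(-9)) - 5)**2 = ((I*sqrt(2) - 1/9) - 5)**2 = ((-1/9 + I*sqrt(2)) - 5)**2 = (-46/9 + I*sqrt(2))**2 ≈ 24.123 - 14.456*I)
-5*T + w = -5*5 + (1954/81 - 92*I*sqrt(2)/9) = -25 + (1954/81 - 92*I*sqrt(2)/9) = -71/81 - 92*I*sqrt(2)/9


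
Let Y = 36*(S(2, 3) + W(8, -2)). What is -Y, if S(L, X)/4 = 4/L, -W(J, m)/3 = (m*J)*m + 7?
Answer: 3924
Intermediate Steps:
W(J, m) = -21 - 3*J*m² (W(J, m) = -3*((m*J)*m + 7) = -3*((J*m)*m + 7) = -3*(J*m² + 7) = -3*(7 + J*m²) = -21 - 3*J*m²)
S(L, X) = 16/L (S(L, X) = 4*(4/L) = 16/L)
Y = -3924 (Y = 36*(16/2 + (-21 - 3*8*(-2)²)) = 36*(16*(½) + (-21 - 3*8*4)) = 36*(8 + (-21 - 96)) = 36*(8 - 117) = 36*(-109) = -3924)
-Y = -1*(-3924) = 3924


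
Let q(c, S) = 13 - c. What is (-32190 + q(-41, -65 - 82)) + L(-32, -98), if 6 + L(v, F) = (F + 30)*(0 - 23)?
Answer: -30578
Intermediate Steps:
L(v, F) = -696 - 23*F (L(v, F) = -6 + (F + 30)*(0 - 23) = -6 + (30 + F)*(-23) = -6 + (-690 - 23*F) = -696 - 23*F)
(-32190 + q(-41, -65 - 82)) + L(-32, -98) = (-32190 + (13 - 1*(-41))) + (-696 - 23*(-98)) = (-32190 + (13 + 41)) + (-696 + 2254) = (-32190 + 54) + 1558 = -32136 + 1558 = -30578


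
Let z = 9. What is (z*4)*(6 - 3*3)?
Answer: -108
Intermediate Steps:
(z*4)*(6 - 3*3) = (9*4)*(6 - 3*3) = 36*(6 - 9) = 36*(-3) = -108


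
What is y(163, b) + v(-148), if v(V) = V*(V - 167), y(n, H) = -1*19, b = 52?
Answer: 46601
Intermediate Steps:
y(n, H) = -19
v(V) = V*(-167 + V)
y(163, b) + v(-148) = -19 - 148*(-167 - 148) = -19 - 148*(-315) = -19 + 46620 = 46601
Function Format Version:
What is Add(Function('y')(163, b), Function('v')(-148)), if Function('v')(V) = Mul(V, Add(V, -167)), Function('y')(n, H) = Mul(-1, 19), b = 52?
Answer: 46601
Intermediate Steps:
Function('y')(n, H) = -19
Function('v')(V) = Mul(V, Add(-167, V))
Add(Function('y')(163, b), Function('v')(-148)) = Add(-19, Mul(-148, Add(-167, -148))) = Add(-19, Mul(-148, -315)) = Add(-19, 46620) = 46601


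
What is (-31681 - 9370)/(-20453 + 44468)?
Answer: -41051/24015 ≈ -1.7094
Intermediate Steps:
(-31681 - 9370)/(-20453 + 44468) = -41051/24015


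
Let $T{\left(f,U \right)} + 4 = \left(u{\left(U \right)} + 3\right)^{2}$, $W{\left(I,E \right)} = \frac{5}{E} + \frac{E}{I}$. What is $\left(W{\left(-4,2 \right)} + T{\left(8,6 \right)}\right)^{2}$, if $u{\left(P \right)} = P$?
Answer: $6241$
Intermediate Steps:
$T{\left(f,U \right)} = -4 + \left(3 + U\right)^{2}$ ($T{\left(f,U \right)} = -4 + \left(U + 3\right)^{2} = -4 + \left(3 + U\right)^{2}$)
$\left(W{\left(-4,2 \right)} + T{\left(8,6 \right)}\right)^{2} = \left(\left(\frac{5}{2} + \frac{2}{-4}\right) - \left(4 - \left(3 + 6\right)^{2}\right)\right)^{2} = \left(\left(5 \cdot \frac{1}{2} + 2 \left(- \frac{1}{4}\right)\right) - \left(4 - 9^{2}\right)\right)^{2} = \left(\left(\frac{5}{2} - \frac{1}{2}\right) + \left(-4 + 81\right)\right)^{2} = \left(2 + 77\right)^{2} = 79^{2} = 6241$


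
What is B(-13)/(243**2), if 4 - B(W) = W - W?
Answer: 4/59049 ≈ 6.7740e-5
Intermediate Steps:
B(W) = 4 (B(W) = 4 - (W - W) = 4 - 1*0 = 4 + 0 = 4)
B(-13)/(243**2) = 4/(243**2) = 4/59049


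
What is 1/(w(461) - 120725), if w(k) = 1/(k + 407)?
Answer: -868/104789299 ≈ -8.2833e-6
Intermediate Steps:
w(k) = 1/(407 + k)
1/(w(461) - 120725) = 1/(1/(407 + 461) - 120725) = 1/(1/868 - 120725) = 1/(-104789299/868) = -868/104789299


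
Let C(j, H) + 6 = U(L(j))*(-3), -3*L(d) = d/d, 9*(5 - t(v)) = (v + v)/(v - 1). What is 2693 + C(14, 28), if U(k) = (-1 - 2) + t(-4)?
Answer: 40223/15 ≈ 2681.5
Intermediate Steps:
t(v) = 5 - 2*v/(9*(-1 + v)) (t(v) = 5 - (v + v)/(9*(v - 1)) = 5 - 2*v/(9*(-1 + v)))
L(d) = -1/3 (L(d) = -d/(3*d) = -1/3*1 = -1/3)
U(k) = 82/45 (U(k) = (-1 - 2) + (-45 + 43*(-4))/(9*(-1 - 4)) = -3 + (1/9)*(-45 - 172)/(-5) = -3 + (1/9)*(-1/5)*(-217) = -3 + 217/45 = 82/45)
C(j, H) = -172/15 (C(j, H) = -6 + (82/45)*(-3) = -6 - 82/15 = -172/15)
2693 + C(14, 28) = 2693 - 172/15 = 40223/15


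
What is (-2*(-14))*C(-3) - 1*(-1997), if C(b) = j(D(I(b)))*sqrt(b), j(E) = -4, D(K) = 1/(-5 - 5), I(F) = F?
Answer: 1997 - 112*I*sqrt(3) ≈ 1997.0 - 193.99*I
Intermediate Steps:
D(K) = -1/10 (D(K) = 1/(-10) = -1/10)
C(b) = -4*sqrt(b)
(-2*(-14))*C(-3) - 1*(-1997) = (-2*(-14))*(-4*I*sqrt(3)) - 1*(-1997) = 28*(-4*I*sqrt(3)) + 1997 = -112*I*sqrt(3) + 1997 = 1997 - 112*I*sqrt(3)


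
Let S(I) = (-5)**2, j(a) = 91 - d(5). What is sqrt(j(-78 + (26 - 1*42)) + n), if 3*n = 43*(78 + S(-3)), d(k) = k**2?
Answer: sqrt(13881)/3 ≈ 39.273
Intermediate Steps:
j(a) = 66 (j(a) = 91 - 1*5**2 = 91 - 1*25 = 91 - 25 = 66)
S(I) = 25
n = 4429/3 (n = (43*(78 + 25))/3 = (43*103)/3 = (1/3)*4429 = 4429/3 ≈ 1476.3)
sqrt(j(-78 + (26 - 1*42)) + n) = sqrt(66 + 4429/3) = sqrt(4627/3) = sqrt(13881)/3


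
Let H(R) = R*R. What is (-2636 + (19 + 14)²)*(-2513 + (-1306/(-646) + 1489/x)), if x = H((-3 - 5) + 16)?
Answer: 4679765727/1216 ≈ 3.8485e+6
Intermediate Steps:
H(R) = R²
x = 64 (x = ((-3 - 5) + 16)² = (-8 + 16)² = 8² = 64)
(-2636 + (19 + 14)²)*(-2513 + (-1306/(-646) + 1489/x)) = (-2636 + (19 + 14)²)*(-2513 + (-1306/(-646) + 1489/64)) = (-2636 + 33²)*(-2513 + (-1306*(-1/646) + 1489*(1/64))) = (-2636 + 1089)*(-2513 + (653/323 + 1489/64)) = -1547*(-2513 + 522739/20672) = -1547*(-51425997/20672) = 4679765727/1216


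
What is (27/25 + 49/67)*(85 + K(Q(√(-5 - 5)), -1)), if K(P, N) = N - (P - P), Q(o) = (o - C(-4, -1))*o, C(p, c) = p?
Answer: 254856/1675 ≈ 152.15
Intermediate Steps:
Q(o) = o*(4 + o) (Q(o) = (o - 1*(-4))*o = (o + 4)*o = (4 + o)*o = o*(4 + o))
K(P, N) = N (K(P, N) = N - 1*0 = N + 0 = N)
(27/25 + 49/67)*(85 + K(Q(√(-5 - 5)), -1)) = (27/25 + 49/67)*(85 - 1) = (27*(1/25) + 49*(1/67))*84 = (27/25 + 49/67)*84 = (3034/1675)*84 = 254856/1675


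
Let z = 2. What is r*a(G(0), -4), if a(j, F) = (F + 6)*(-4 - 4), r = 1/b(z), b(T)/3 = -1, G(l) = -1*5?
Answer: 16/3 ≈ 5.3333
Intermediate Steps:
G(l) = -5
b(T) = -3 (b(T) = 3*(-1) = -3)
r = -⅓ (r = 1/(-3) = -⅓ ≈ -0.33333)
a(j, F) = -48 - 8*F (a(j, F) = (6 + F)*(-8) = -48 - 8*F)
r*a(G(0), -4) = -(-48 - 8*(-4))/3 = -(-48 + 32)/3 = -⅓*(-16) = 16/3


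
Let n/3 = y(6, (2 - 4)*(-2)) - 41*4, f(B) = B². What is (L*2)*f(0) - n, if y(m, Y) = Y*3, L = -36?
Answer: 456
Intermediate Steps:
y(m, Y) = 3*Y
n = -456 (n = 3*(3*((2 - 4)*(-2)) - 41*4) = 3*(3*(-2*(-2)) - 164) = 3*(3*4 - 164) = 3*(12 - 164) = 3*(-152) = -456)
(L*2)*f(0) - n = -36*2*0² - 1*(-456) = -72*0 + 456 = 0 + 456 = 456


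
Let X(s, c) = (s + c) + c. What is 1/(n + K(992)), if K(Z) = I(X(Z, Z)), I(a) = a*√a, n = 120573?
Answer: -13397/1313257983 + 3968*√186/3939773949 ≈ 3.5345e-6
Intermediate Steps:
X(s, c) = s + 2*c (X(s, c) = (c + s) + c = s + 2*c)
I(a) = a^(3/2)
K(Z) = 3*√3*Z^(3/2) (K(Z) = (Z + 2*Z)^(3/2) = (3*Z)^(3/2) = 3*√3*Z^(3/2))
1/(n + K(992)) = 1/(120573 + 3*√3*992^(3/2)) = 1/(120573 + 3*√3*(3968*√62)) = 1/(120573 + 11904*√186)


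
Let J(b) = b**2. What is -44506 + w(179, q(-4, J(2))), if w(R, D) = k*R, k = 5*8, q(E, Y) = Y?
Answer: -37346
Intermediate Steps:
k = 40
w(R, D) = 40*R
-44506 + w(179, q(-4, J(2))) = -44506 + 40*179 = -44506 + 7160 = -37346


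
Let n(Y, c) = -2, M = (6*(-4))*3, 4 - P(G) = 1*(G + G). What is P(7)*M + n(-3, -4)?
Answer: 718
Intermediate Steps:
P(G) = 4 - 2*G (P(G) = 4 - (G + G) = 4 - 2*G)
M = -72 (M = -24*3 = -72)
P(7)*M + n(-3, -4) = (4 - 2*7)*(-72) - 2 = (4 - 14)*(-72) - 2 = -10*(-72) - 2 = 720 - 2 = 718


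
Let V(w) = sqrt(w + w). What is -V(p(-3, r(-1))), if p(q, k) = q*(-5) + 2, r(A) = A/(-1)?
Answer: -sqrt(34) ≈ -5.8309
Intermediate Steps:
r(A) = -A (r(A) = A*(-1) = -A)
p(q, k) = 2 - 5*q (p(q, k) = -5*q + 2 = 2 - 5*q)
V(w) = sqrt(2)*sqrt(w) (V(w) = sqrt(2*w) = sqrt(2)*sqrt(w))
-V(p(-3, r(-1))) = -sqrt(2)*sqrt(2 - 5*(-3)) = -sqrt(2)*sqrt(2 + 15) = -sqrt(2)*sqrt(17) = -sqrt(34)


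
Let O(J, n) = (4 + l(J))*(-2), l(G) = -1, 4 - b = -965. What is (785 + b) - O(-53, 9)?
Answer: 1760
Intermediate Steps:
b = 969 (b = 4 - 1*(-965) = 4 + 965 = 969)
O(J, n) = -6 (O(J, n) = (4 - 1)*(-2) = 3*(-2) = -6)
(785 + b) - O(-53, 9) = (785 + 969) - 1*(-6) = 1754 + 6 = 1760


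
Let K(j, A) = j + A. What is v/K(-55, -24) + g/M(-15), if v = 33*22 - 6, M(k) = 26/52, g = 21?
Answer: 2598/79 ≈ 32.886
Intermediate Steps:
M(k) = 1/2 (M(k) = 26*(1/52) = 1/2)
K(j, A) = A + j
v = 720 (v = 726 - 6 = 720)
v/K(-55, -24) + g/M(-15) = 720/(-24 - 55) + 21/(1/2) = 720/(-79) + 21*2 = 720*(-1/79) + 42 = -720/79 + 42 = 2598/79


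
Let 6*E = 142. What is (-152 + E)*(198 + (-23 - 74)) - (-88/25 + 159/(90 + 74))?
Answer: -159397129/12300 ≈ -12959.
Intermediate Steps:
E = 71/3 (E = (1/6)*142 = 71/3 ≈ 23.667)
(-152 + E)*(198 + (-23 - 74)) - (-88/25 + 159/(90 + 74)) = (-152 + 71/3)*(198 + (-23 - 74)) - (-88/25 + 159/(90 + 74)) = -385*(198 - 97)/3 - (-88*1/25 + 159/164) = -385/3*101 - (-88/25 + 159*(1/164)) = -38885/3 - (-88/25 + 159/164) = -38885/3 - 1*(-10457/4100) = -38885/3 + 10457/4100 = -159397129/12300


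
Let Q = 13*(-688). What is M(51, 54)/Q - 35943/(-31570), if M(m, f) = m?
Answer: 159932061/141181040 ≈ 1.1328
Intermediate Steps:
Q = -8944
M(51, 54)/Q - 35943/(-31570) = 51/(-8944) - 35943/(-31570) = 51*(-1/8944) - 35943*(-1/31570) = -51/8944 + 35943/31570 = 159932061/141181040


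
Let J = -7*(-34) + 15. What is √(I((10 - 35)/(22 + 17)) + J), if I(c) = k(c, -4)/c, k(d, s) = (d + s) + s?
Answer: √6662/5 ≈ 16.324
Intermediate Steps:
k(d, s) = d + 2*s
I(c) = (-8 + c)/c (I(c) = (c + 2*(-4))/c = (c - 8)/c = (-8 + c)/c)
J = 253 (J = 238 + 15 = 253)
√(I((10 - 35)/(22 + 17)) + J) = √((-8 + (10 - 35)/(22 + 17))/(((10 - 35)/(22 + 17))) + 253) = √((-8 - 25/39)/((-25/39)) + 253) = √((-8 - 25*1/39)/((-25*1/39)) + 253) = √((-8 - 25/39)/(-25/39) + 253) = √(-39/25*(-337/39) + 253) = √(337/25 + 253) = √(6662/25) = √6662/5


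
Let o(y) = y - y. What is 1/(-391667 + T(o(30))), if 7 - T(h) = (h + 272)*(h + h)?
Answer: -1/391660 ≈ -2.5532e-6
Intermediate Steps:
o(y) = 0
T(h) = 7 - 2*h*(272 + h) (T(h) = 7 - (h + 272)*(h + h) = 7 - (272 + h)*2*h = 7 - 2*h*(272 + h))
1/(-391667 + T(o(30))) = 1/(-391667 + (7 - 544*0 - 2*0²)) = 1/(-391667 + (7 + 0 - 2*0)) = 1/(-391667 + (7 + 0 + 0)) = 1/(-391667 + 7) = 1/(-391660) = -1/391660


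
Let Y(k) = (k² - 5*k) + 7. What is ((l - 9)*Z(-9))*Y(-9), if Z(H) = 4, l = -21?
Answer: -15960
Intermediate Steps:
Y(k) = 7 + k² - 5*k
((l - 9)*Z(-9))*Y(-9) = ((-21 - 9)*4)*(7 + (-9)² - 5*(-9)) = (-30*4)*(7 + 81 + 45) = -120*133 = -15960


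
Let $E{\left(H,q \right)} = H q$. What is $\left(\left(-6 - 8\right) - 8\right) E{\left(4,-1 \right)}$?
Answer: $88$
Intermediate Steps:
$\left(\left(-6 - 8\right) - 8\right) E{\left(4,-1 \right)} = \left(\left(-6 - 8\right) - 8\right) 4 \left(-1\right) = \left(\left(-6 - 8\right) - 8\right) \left(-4\right) = \left(-14 - 8\right) \left(-4\right) = \left(-22\right) \left(-4\right) = 88$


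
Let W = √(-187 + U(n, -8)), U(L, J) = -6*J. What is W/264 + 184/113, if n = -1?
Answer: 184/113 + I*√139/264 ≈ 1.6283 + 0.044658*I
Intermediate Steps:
W = I*√139 (W = √(-187 - 6*(-8)) = √(-187 + 48) = √(-139) = I*√139 ≈ 11.79*I)
W/264 + 184/113 = (I*√139)/264 + 184/113 = (I*√139)*(1/264) + 184*(1/113) = I*√139/264 + 184/113 = 184/113 + I*√139/264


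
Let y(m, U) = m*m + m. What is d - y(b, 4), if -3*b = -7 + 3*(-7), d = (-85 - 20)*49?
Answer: -47173/9 ≈ -5241.4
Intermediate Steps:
d = -5145 (d = -105*49 = -5145)
b = 28/3 (b = -(-7 + 3*(-7))/3 = -(-7 - 21)/3 = -1/3*(-28) = 28/3 ≈ 9.3333)
y(m, U) = m + m**2 (y(m, U) = m**2 + m = m + m**2)
d - y(b, 4) = -5145 - 28*(1 + 28/3)/3 = -5145 - 28*31/(3*3) = -5145 - 1*868/9 = -5145 - 868/9 = -47173/9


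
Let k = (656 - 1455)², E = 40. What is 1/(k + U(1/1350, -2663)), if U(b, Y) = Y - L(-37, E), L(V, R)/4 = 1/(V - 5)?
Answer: 21/13350500 ≈ 1.5730e-6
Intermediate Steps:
k = 638401 (k = (-799)² = 638401)
L(V, R) = 4/(-5 + V) (L(V, R) = 4/(V - 5) = 4/(-5 + V))
U(b, Y) = 2/21 + Y (U(b, Y) = Y - 4/(-5 - 37) = Y - 4/(-42) = Y - 4*(-1)/42 = Y - 1*(-2/21) = Y + 2/21 = 2/21 + Y)
1/(k + U(1/1350, -2663)) = 1/(638401 + (2/21 - 2663)) = 1/(638401 - 55921/21) = 1/(13350500/21) = 21/13350500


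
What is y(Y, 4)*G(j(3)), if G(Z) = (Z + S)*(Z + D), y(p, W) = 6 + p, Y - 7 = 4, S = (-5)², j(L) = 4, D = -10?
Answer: -2958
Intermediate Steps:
S = 25
Y = 11 (Y = 7 + 4 = 11)
G(Z) = (-10 + Z)*(25 + Z) (G(Z) = (Z + 25)*(Z - 10) = (25 + Z)*(-10 + Z) = (-10 + Z)*(25 + Z))
y(Y, 4)*G(j(3)) = (6 + 11)*(-250 + 4² + 15*4) = 17*(-250 + 16 + 60) = 17*(-174) = -2958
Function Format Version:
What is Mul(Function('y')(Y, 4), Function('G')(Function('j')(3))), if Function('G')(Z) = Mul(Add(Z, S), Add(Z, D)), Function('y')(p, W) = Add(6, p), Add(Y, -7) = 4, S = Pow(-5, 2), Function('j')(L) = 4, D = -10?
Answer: -2958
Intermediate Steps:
S = 25
Y = 11 (Y = Add(7, 4) = 11)
Function('G')(Z) = Mul(Add(-10, Z), Add(25, Z)) (Function('G')(Z) = Mul(Add(Z, 25), Add(Z, -10)) = Mul(Add(25, Z), Add(-10, Z)) = Mul(Add(-10, Z), Add(25, Z)))
Mul(Function('y')(Y, 4), Function('G')(Function('j')(3))) = Mul(Add(6, 11), Add(-250, Pow(4, 2), Mul(15, 4))) = Mul(17, Add(-250, 16, 60)) = Mul(17, -174) = -2958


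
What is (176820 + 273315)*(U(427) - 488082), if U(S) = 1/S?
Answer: -13401870190965/61 ≈ -2.1970e+11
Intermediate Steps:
(176820 + 273315)*(U(427) - 488082) = (176820 + 273315)*(1/427 - 488082) = 450135*(1/427 - 488082) = 450135*(-208411013/427) = -13401870190965/61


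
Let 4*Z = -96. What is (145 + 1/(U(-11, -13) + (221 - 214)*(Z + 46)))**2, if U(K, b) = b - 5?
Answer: 388917841/18496 ≈ 21027.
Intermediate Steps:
Z = -24 (Z = (1/4)*(-96) = -24)
U(K, b) = -5 + b
(145 + 1/(U(-11, -13) + (221 - 214)*(Z + 46)))**2 = (145 + 1/((-5 - 13) + (221 - 214)*(-24 + 46)))**2 = (145 + 1/(-18 + 7*22))**2 = (145 + 1/(-18 + 154))**2 = (145 + 1/136)**2 = (19721/136)**2 = 388917841/18496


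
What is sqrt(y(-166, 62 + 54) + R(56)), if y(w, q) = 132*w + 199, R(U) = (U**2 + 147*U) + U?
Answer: I*sqrt(10289) ≈ 101.43*I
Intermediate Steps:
R(U) = U**2 + 148*U
y(w, q) = 199 + 132*w
sqrt(y(-166, 62 + 54) + R(56)) = sqrt((199 + 132*(-166)) + 56*(148 + 56)) = sqrt((199 - 21912) + 56*204) = sqrt(-21713 + 11424) = sqrt(-10289) = I*sqrt(10289)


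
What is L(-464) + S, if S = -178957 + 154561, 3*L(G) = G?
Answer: -73652/3 ≈ -24551.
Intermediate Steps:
L(G) = G/3
S = -24396
L(-464) + S = (1/3)*(-464) - 24396 = -464/3 - 24396 = -73652/3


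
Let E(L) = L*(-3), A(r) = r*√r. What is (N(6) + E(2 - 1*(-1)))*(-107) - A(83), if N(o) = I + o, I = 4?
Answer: -107 - 83*√83 ≈ -863.17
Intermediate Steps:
A(r) = r^(3/2)
N(o) = 4 + o
E(L) = -3*L
(N(6) + E(2 - 1*(-1)))*(-107) - A(83) = ((4 + 6) - 3*(2 - 1*(-1)))*(-107) - 83^(3/2) = (10 - 3*(2 + 1))*(-107) - 83*√83 = (10 - 3*3)*(-107) - 83*√83 = (10 - 9)*(-107) - 83*√83 = 1*(-107) - 83*√83 = -107 - 83*√83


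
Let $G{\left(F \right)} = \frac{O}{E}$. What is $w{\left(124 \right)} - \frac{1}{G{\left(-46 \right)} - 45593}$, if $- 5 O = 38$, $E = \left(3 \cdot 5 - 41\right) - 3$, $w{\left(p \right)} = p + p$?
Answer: $\frac{1639515001}{6610947} \approx 248.0$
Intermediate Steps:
$w{\left(p \right)} = 2 p$
$E = -29$ ($E = \left(15 - 41\right) - 3 = -26 - 3 = -29$)
$O = - \frac{38}{5}$ ($O = \left(- \frac{1}{5}\right) 38 = - \frac{38}{5} \approx -7.6$)
$G{\left(F \right)} = \frac{38}{145}$ ($G{\left(F \right)} = - \frac{38}{5 \left(-29\right)} = \left(- \frac{38}{5}\right) \left(- \frac{1}{29}\right) = \frac{38}{145}$)
$w{\left(124 \right)} - \frac{1}{G{\left(-46 \right)} - 45593} = 2 \cdot 124 - \frac{1}{\frac{38}{145} - 45593} = 248 - \frac{1}{- \frac{6610947}{145}} = 248 - - \frac{145}{6610947} = 248 + \frac{145}{6610947} = \frac{1639515001}{6610947}$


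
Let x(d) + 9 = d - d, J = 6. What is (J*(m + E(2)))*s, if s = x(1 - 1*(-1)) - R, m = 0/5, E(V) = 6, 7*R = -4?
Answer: -2124/7 ≈ -303.43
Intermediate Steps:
x(d) = -9 (x(d) = -9 + (d - d) = -9 + 0 = -9)
R = -4/7 (R = (⅐)*(-4) = -4/7 ≈ -0.57143)
m = 0 (m = 0*(⅕) = 0)
s = -59/7 (s = -9 - 1*(-4/7) = -9 + 4/7 = -59/7 ≈ -8.4286)
(J*(m + E(2)))*s = (6*(0 + 6))*(-59/7) = (6*6)*(-59/7) = 36*(-59/7) = -2124/7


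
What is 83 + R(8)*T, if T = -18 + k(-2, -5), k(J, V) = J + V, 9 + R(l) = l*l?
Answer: -1292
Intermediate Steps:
R(l) = -9 + l² (R(l) = -9 + l*l = -9 + l²)
T = -25 (T = -18 + (-2 - 5) = -18 - 7 = -25)
83 + R(8)*T = 83 + (-9 + 8²)*(-25) = 83 + (-9 + 64)*(-25) = 83 + 55*(-25) = 83 - 1375 = -1292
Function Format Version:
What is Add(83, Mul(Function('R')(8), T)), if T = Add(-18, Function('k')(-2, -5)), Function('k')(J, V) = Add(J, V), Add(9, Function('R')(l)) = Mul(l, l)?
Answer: -1292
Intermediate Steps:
Function('R')(l) = Add(-9, Pow(l, 2)) (Function('R')(l) = Add(-9, Mul(l, l)) = Add(-9, Pow(l, 2)))
T = -25 (T = Add(-18, Add(-2, -5)) = Add(-18, -7) = -25)
Add(83, Mul(Function('R')(8), T)) = Add(83, Mul(Add(-9, Pow(8, 2)), -25)) = Add(83, Mul(Add(-9, 64), -25)) = Add(83, Mul(55, -25)) = Add(83, -1375) = -1292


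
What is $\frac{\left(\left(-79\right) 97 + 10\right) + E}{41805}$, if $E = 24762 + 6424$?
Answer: $\frac{23533}{41805} \approx 0.56292$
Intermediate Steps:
$E = 31186$
$\frac{\left(\left(-79\right) 97 + 10\right) + E}{41805} = \frac{\left(\left(-79\right) 97 + 10\right) + 31186}{41805} = \left(\left(-7663 + 10\right) + 31186\right) \frac{1}{41805} = \left(-7653 + 31186\right) \frac{1}{41805} = 23533 \cdot \frac{1}{41805} = \frac{23533}{41805}$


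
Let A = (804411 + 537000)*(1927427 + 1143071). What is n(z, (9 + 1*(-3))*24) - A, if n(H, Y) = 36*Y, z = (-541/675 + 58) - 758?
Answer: -4118799787494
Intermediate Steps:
A = 4118799792678 (A = 1341411*3070498 = 4118799792678)
z = -473041/675 (z = (-541*1/675 + 58) - 758 = (-541/675 + 58) - 758 = 38609/675 - 758 = -473041/675 ≈ -700.80)
n(z, (9 + 1*(-3))*24) - A = 36*((9 + 1*(-3))*24) - 1*4118799792678 = 36*((9 - 3)*24) - 4118799792678 = 36*(6*24) - 4118799792678 = 36*144 - 4118799792678 = 5184 - 4118799792678 = -4118799787494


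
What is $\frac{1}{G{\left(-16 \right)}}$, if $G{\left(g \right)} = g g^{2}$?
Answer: $- \frac{1}{4096} \approx -0.00024414$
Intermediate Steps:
$G{\left(g \right)} = g^{3}$
$\frac{1}{G{\left(-16 \right)}} = \frac{1}{\left(-16\right)^{3}} = \frac{1}{-4096} = - \frac{1}{4096}$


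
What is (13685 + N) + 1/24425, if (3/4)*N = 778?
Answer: 1078778978/73275 ≈ 14722.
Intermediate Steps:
N = 3112/3 (N = (4/3)*778 = 3112/3 ≈ 1037.3)
(13685 + N) + 1/24425 = (13685 + 3112/3) + 1/24425 = 44167/3 + 1/24425 = 1078778978/73275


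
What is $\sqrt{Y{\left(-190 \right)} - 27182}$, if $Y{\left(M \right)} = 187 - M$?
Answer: $i \sqrt{26805} \approx 163.72 i$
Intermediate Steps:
$\sqrt{Y{\left(-190 \right)} - 27182} = \sqrt{\left(187 - -190\right) - 27182} = \sqrt{\left(187 + 190\right) - 27182} = \sqrt{377 - 27182} = \sqrt{-26805} = i \sqrt{26805}$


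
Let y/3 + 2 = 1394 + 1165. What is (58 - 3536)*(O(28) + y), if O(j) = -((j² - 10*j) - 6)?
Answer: -24947694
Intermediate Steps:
y = 7671 (y = -6 + 3*(1394 + 1165) = -6 + 3*2559 = -6 + 7677 = 7671)
O(j) = 6 - j² + 10*j (O(j) = -(-6 + j² - 10*j) = 6 - j² + 10*j)
(58 - 3536)*(O(28) + y) = (58 - 3536)*((6 - 1*28² + 10*28) + 7671) = -3478*((6 - 1*784 + 280) + 7671) = -3478*((6 - 784 + 280) + 7671) = -3478*(-498 + 7671) = -3478*7173 = -24947694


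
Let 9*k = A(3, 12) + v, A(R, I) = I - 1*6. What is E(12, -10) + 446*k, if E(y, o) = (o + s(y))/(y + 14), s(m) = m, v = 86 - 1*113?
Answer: -40583/39 ≈ -1040.6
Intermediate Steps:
A(R, I) = -6 + I (A(R, I) = I - 6 = -6 + I)
v = -27 (v = 86 - 113 = -27)
E(y, o) = (o + y)/(14 + y) (E(y, o) = (o + y)/(y + 14) = (o + y)/(14 + y))
k = -7/3 (k = ((-6 + 12) - 27)/9 = (6 - 27)/9 = (⅑)*(-21) = -7/3 ≈ -2.3333)
E(12, -10) + 446*k = (-10 + 12)/(14 + 12) + 446*(-7/3) = 2/26 - 3122/3 = (1/26)*2 - 3122/3 = 1/13 - 3122/3 = -40583/39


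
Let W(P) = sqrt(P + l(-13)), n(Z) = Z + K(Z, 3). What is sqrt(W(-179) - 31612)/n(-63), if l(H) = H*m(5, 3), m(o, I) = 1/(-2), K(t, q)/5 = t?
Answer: -sqrt(-126448 + 2*I*sqrt(690))/756 ≈ -9.7712e-5 - 0.47036*I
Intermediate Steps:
K(t, q) = 5*t
m(o, I) = -1/2 (m(o, I) = 1*(-1/2) = -1/2)
l(H) = -H/2 (l(H) = H*(-1/2) = -H/2)
n(Z) = 6*Z (n(Z) = Z + 5*Z = 6*Z)
W(P) = sqrt(13/2 + P) (W(P) = sqrt(P - 1/2*(-13)) = sqrt(P + 13/2) = sqrt(13/2 + P))
sqrt(W(-179) - 31612)/n(-63) = sqrt(sqrt(26 + 4*(-179))/2 - 31612)/((6*(-63))) = sqrt(sqrt(26 - 716)/2 - 31612)/(-378) = sqrt(sqrt(-690)/2 - 31612)*(-1/378) = sqrt((I*sqrt(690))/2 - 31612)*(-1/378) = sqrt(I*sqrt(690)/2 - 31612)*(-1/378) = sqrt(-31612 + I*sqrt(690)/2)*(-1/378) = -sqrt(-31612 + I*sqrt(690)/2)/378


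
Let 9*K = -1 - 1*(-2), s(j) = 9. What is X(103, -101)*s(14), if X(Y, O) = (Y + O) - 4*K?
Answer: 14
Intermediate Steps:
K = ⅑ (K = (-1 - 1*(-2))/9 = (-1 + 2)/9 = (⅑)*1 = ⅑ ≈ 0.11111)
X(Y, O) = -4/9 + O + Y (X(Y, O) = (Y + O) - 4*⅑ = (O + Y) - 4/9 = -4/9 + O + Y)
X(103, -101)*s(14) = (-4/9 - 101 + 103)*9 = (14/9)*9 = 14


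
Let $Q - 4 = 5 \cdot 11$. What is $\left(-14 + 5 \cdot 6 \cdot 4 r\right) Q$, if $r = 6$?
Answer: $41654$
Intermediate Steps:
$Q = 59$ ($Q = 4 + 5 \cdot 11 = 4 + 55 = 59$)
$\left(-14 + 5 \cdot 6 \cdot 4 r\right) Q = \left(-14 + 5 \cdot 6 \cdot 4 \cdot 6\right) 59 = \left(-14 + 5 \cdot 24 \cdot 6\right) 59 = \left(-14 + 5 \cdot 144\right) 59 = \left(-14 + 720\right) 59 = 706 \cdot 59 = 41654$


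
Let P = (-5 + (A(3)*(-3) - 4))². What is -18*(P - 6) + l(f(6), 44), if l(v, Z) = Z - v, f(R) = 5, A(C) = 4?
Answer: -7791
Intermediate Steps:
P = 441 (P = (-5 + (4*(-3) - 4))² = (-5 + (-12 - 4))² = (-5 - 16)² = (-21)² = 441)
-18*(P - 6) + l(f(6), 44) = -18*(441 - 6) + (44 - 1*5) = -18*435 + (44 - 5) = -7830 + 39 = -7791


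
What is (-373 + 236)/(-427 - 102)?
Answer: 137/529 ≈ 0.25898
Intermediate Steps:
(-373 + 236)/(-427 - 102) = -137/(-529) = -137*(-1/529) = 137/529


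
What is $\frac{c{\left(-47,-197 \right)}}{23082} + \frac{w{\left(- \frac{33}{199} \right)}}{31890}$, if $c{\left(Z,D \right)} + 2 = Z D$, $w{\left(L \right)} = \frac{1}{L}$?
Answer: $\frac{811432981}{2024233695} \approx 0.40086$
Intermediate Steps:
$c{\left(Z,D \right)} = -2 + D Z$ ($c{\left(Z,D \right)} = -2 + Z D = -2 + D Z$)
$\frac{c{\left(-47,-197 \right)}}{23082} + \frac{w{\left(- \frac{33}{199} \right)}}{31890} = \frac{-2 - -9259}{23082} + \frac{1}{- \frac{33}{199} \cdot 31890} = \left(-2 + 9259\right) \frac{1}{23082} + \frac{1}{\left(-33\right) \frac{1}{199}} \cdot \frac{1}{31890} = 9257 \cdot \frac{1}{23082} + \frac{1}{- \frac{33}{199}} \cdot \frac{1}{31890} = \frac{9257}{23082} - \frac{199}{1052370} = \frac{811432981}{2024233695}$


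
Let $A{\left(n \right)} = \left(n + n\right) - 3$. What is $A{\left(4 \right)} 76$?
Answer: $380$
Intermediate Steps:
$A{\left(n \right)} = -3 + 2 n$ ($A{\left(n \right)} = 2 n - 3 = -3 + 2 n$)
$A{\left(4 \right)} 76 = \left(-3 + 2 \cdot 4\right) 76 = \left(-3 + 8\right) 76 = 5 \cdot 76 = 380$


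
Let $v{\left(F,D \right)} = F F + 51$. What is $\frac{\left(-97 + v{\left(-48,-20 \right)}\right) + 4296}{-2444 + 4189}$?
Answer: $\frac{6554}{1745} \approx 3.7559$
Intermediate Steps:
$v{\left(F,D \right)} = 51 + F^{2}$ ($v{\left(F,D \right)} = F^{2} + 51 = 51 + F^{2}$)
$\frac{\left(-97 + v{\left(-48,-20 \right)}\right) + 4296}{-2444 + 4189} = \frac{\left(-97 + \left(51 + \left(-48\right)^{2}\right)\right) + 4296}{-2444 + 4189} = \frac{\left(-97 + \left(51 + 2304\right)\right) + 4296}{1745} = \left(\left(-97 + 2355\right) + 4296\right) \frac{1}{1745} = \left(2258 + 4296\right) \frac{1}{1745} = 6554 \cdot \frac{1}{1745} = \frac{6554}{1745}$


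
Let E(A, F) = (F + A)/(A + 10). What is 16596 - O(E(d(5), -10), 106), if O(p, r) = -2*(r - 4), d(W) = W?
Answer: 16800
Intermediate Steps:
E(A, F) = (A + F)/(10 + A)
O(p, r) = 8 - 2*r (O(p, r) = -2*(-4 + r) = 8 - 2*r)
16596 - O(E(d(5), -10), 106) = 16596 - (8 - 2*106) = 16596 - (8 - 212) = 16596 - 1*(-204) = 16596 + 204 = 16800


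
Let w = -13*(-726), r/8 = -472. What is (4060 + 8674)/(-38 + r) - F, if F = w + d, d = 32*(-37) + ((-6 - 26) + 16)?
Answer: -15716233/1907 ≈ -8241.3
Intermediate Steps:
r = -3776 (r = 8*(-472) = -3776)
d = -1200 (d = -1184 + (-32 + 16) = -1184 - 16 = -1200)
w = 9438
F = 8238 (F = 9438 - 1200 = 8238)
(4060 + 8674)/(-38 + r) - F = (4060 + 8674)/(-38 - 3776) - 1*8238 = 12734/(-3814) - 8238 = 12734*(-1/3814) - 8238 = -6367/1907 - 8238 = -15716233/1907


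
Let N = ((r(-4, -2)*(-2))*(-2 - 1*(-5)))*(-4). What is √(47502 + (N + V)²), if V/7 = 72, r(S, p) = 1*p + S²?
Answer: 3*√83678 ≈ 867.81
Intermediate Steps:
r(S, p) = p + S²
V = 504 (V = 7*72 = 504)
N = 336 (N = (((-2 + (-4)²)*(-2))*(-2 - 1*(-5)))*(-4) = (((-2 + 16)*(-2))*(-2 + 5))*(-4) = ((14*(-2))*3)*(-4) = -28*3*(-4) = -84*(-4) = 336)
√(47502 + (N + V)²) = √(47502 + (336 + 504)²) = √(47502 + 840²) = √(47502 + 705600) = √753102 = 3*√83678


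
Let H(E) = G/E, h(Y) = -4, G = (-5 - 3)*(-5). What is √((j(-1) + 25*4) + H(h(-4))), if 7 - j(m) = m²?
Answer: 4*√6 ≈ 9.7980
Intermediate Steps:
j(m) = 7 - m²
G = 40 (G = -8*(-5) = 40)
H(E) = 40/E
√((j(-1) + 25*4) + H(h(-4))) = √(((7 - 1*(-1)²) + 25*4) + 40/(-4)) = √(((7 - 1*1) + 100) + 40*(-¼)) = √(((7 - 1) + 100) - 10) = √((6 + 100) - 10) = √(106 - 10) = √96 = 4*√6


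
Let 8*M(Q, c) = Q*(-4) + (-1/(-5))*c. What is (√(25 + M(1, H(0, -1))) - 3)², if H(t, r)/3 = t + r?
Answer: (60 - √9770)²/400 ≈ 3.7720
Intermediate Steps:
H(t, r) = 3*r + 3*t (H(t, r) = 3*(t + r) = 3*(r + t) = 3*r + 3*t)
M(Q, c) = -Q/2 + c/40 (M(Q, c) = (Q*(-4) + (-1/(-5))*c)/8 = (-4*Q + (-1*(-⅕))*c)/8 = (-4*Q + c/5)/8 = -Q/2 + c/40)
(√(25 + M(1, H(0, -1))) - 3)² = (√(25 + (-½*1 + (3*(-1) + 3*0)/40)) - 3)² = (√(25 + (-½ + (-3 + 0)/40)) - 3)² = (√(25 + (-½ + (1/40)*(-3))) - 3)² = (√(25 + (-½ - 3/40)) - 3)² = (√(25 - 23/40) - 3)² = (√(977/40) - 3)² = (√9770/20 - 3)² = (-3 + √9770/20)²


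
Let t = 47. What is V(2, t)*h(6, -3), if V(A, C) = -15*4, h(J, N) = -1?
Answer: 60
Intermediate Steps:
V(A, C) = -60
V(2, t)*h(6, -3) = -60*(-1) = 60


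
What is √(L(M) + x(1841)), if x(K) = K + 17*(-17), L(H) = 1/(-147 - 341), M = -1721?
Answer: 5*√3695990/244 ≈ 39.395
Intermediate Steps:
L(H) = -1/488 (L(H) = 1/(-488) = -1/488)
x(K) = -289 + K (x(K) = K - 289 = -289 + K)
√(L(M) + x(1841)) = √(-1/488 + (-289 + 1841)) = √(-1/488 + 1552) = √(757375/488) = 5*√3695990/244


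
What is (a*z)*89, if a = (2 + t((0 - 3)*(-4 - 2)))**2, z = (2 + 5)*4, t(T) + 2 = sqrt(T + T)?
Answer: 89712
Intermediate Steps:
t(T) = -2 + sqrt(2)*sqrt(T) (t(T) = -2 + sqrt(T + T) = -2 + sqrt(2*T) = -2 + sqrt(2)*sqrt(T))
z = 28 (z = 7*4 = 28)
a = 36 (a = (2 + (-2 + sqrt(2)*sqrt((0 - 3)*(-4 - 2))))**2 = (2 + (-2 + sqrt(2)*sqrt(-3*(-6))))**2 = (2 + (-2 + sqrt(2)*sqrt(18)))**2 = (2 + (-2 + sqrt(2)*(3*sqrt(2))))**2 = (2 + (-2 + 6))**2 = (2 + 4)**2 = 6**2 = 36)
(a*z)*89 = (36*28)*89 = 1008*89 = 89712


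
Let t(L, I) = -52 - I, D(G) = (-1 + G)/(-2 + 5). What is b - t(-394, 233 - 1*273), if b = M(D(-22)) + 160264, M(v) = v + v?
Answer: 480782/3 ≈ 1.6026e+5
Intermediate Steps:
D(G) = -1/3 + G/3 (D(G) = (-1 + G)/3 = (-1 + G)*(1/3) = -1/3 + G/3)
M(v) = 2*v
b = 480746/3 (b = 2*(-1/3 + (1/3)*(-22)) + 160264 = 2*(-1/3 - 22/3) + 160264 = 2*(-23/3) + 160264 = -46/3 + 160264 = 480746/3 ≈ 1.6025e+5)
b - t(-394, 233 - 1*273) = 480746/3 - (-52 - (233 - 1*273)) = 480746/3 - (-52 - (233 - 273)) = 480746/3 - (-52 - 1*(-40)) = 480746/3 - (-52 + 40) = 480746/3 - 1*(-12) = 480746/3 + 12 = 480782/3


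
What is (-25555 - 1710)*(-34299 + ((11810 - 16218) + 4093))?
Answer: 943750710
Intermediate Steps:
(-25555 - 1710)*(-34299 + ((11810 - 16218) + 4093)) = -27265*(-34299 + (-4408 + 4093)) = -27265*(-34299 - 315) = -27265*(-34614) = 943750710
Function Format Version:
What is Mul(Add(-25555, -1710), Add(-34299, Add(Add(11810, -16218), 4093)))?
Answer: 943750710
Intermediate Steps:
Mul(Add(-25555, -1710), Add(-34299, Add(Add(11810, -16218), 4093))) = Mul(-27265, Add(-34299, Add(-4408, 4093))) = Mul(-27265, Add(-34299, -315)) = Mul(-27265, -34614) = 943750710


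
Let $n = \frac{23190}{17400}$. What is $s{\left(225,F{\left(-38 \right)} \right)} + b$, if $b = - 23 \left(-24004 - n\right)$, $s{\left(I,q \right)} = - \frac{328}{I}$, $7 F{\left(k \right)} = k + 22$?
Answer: $\frac{14410363207}{26100} \approx 5.5212 \cdot 10^{5}$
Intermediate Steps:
$F{\left(k \right)} = \frac{22}{7} + \frac{k}{7}$ ($F{\left(k \right)} = \frac{k + 22}{7} = \frac{22 + k}{7} = \frac{22}{7} + \frac{k}{7}$)
$n = \frac{773}{580}$ ($n = 23190 \cdot \frac{1}{17400} = \frac{773}{580} \approx 1.3328$)
$b = \frac{320231139}{580}$ ($b = - 23 \left(-24004 - \frac{773}{580}\right) = \left(-23\right) \left(- \frac{13923093}{580}\right) = \frac{320231139}{580} \approx 5.5212 \cdot 10^{5}$)
$s{\left(225,F{\left(-38 \right)} \right)} + b = - \frac{328}{225} + \frac{320231139}{580} = \frac{14410363207}{26100}$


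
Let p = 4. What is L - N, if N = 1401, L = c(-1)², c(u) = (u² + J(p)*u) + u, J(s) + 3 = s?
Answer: -1400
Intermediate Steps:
J(s) = -3 + s
c(u) = u² + 2*u (c(u) = (u² + (-3 + 4)*u) + u = (u² + 1*u) + u = (u² + u) + u = (u + u²) + u = u² + 2*u)
L = 1 (L = (-(2 - 1))² = (-1*1)² = (-1)² = 1)
L - N = 1 - 1*1401 = 1 - 1401 = -1400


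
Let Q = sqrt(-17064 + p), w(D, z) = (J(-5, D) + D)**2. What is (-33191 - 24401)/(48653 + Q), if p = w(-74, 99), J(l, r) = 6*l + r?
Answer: -2802023576/2367099789 + 115184*sqrt(3655)/2367099789 ≈ -1.1808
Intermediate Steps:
J(l, r) = r + 6*l
w(D, z) = (-30 + 2*D)**2 (w(D, z) = ((D + 6*(-5)) + D)**2 = ((D - 30) + D)**2 = ((-30 + D) + D)**2 = (-30 + 2*D)**2)
p = 31684 (p = 4*(-15 - 74)**2 = 4*(-89)**2 = 4*7921 = 31684)
Q = 2*sqrt(3655) (Q = sqrt(-17064 + 31684) = sqrt(14620) = 2*sqrt(3655) ≈ 120.91)
(-33191 - 24401)/(48653 + Q) = (-33191 - 24401)/(48653 + 2*sqrt(3655)) = -57592/(48653 + 2*sqrt(3655))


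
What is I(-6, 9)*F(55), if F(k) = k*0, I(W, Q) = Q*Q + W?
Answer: 0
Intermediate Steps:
I(W, Q) = W + Q**2 (I(W, Q) = Q**2 + W = W + Q**2)
F(k) = 0
I(-6, 9)*F(55) = (-6 + 9**2)*0 = (-6 + 81)*0 = 75*0 = 0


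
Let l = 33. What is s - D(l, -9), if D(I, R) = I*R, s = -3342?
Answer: -3045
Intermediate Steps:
s - D(l, -9) = -3342 - 33*(-9) = -3342 - 1*(-297) = -3342 + 297 = -3045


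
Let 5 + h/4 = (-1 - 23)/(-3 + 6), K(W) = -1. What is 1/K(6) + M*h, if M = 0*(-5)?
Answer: -1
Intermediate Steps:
M = 0
h = -52 (h = -20 + 4*((-1 - 23)/(-3 + 6)) = -20 + 4*(-24/3) = -20 + 4*(-24*⅓) = -20 + 4*(-8) = -20 - 32 = -52)
1/K(6) + M*h = 1/(-1) + 0*(-52) = -1 + 0 = -1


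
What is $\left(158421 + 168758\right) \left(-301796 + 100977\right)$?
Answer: $-65703759601$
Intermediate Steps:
$\left(158421 + 168758\right) \left(-301796 + 100977\right) = 327179 \left(-200819\right) = -65703759601$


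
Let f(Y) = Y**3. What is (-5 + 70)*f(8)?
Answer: 33280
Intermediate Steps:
(-5 + 70)*f(8) = (-5 + 70)*8**3 = 65*512 = 33280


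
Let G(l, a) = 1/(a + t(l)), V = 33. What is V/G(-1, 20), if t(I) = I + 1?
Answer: 660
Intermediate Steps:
t(I) = 1 + I
G(l, a) = 1/(1 + a + l) (G(l, a) = 1/(a + (1 + l)) = 1/(1 + a + l))
V/G(-1, 20) = 33/(1/(1 + 20 - 1)) = 33/(1/20) = 33*20 = 660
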